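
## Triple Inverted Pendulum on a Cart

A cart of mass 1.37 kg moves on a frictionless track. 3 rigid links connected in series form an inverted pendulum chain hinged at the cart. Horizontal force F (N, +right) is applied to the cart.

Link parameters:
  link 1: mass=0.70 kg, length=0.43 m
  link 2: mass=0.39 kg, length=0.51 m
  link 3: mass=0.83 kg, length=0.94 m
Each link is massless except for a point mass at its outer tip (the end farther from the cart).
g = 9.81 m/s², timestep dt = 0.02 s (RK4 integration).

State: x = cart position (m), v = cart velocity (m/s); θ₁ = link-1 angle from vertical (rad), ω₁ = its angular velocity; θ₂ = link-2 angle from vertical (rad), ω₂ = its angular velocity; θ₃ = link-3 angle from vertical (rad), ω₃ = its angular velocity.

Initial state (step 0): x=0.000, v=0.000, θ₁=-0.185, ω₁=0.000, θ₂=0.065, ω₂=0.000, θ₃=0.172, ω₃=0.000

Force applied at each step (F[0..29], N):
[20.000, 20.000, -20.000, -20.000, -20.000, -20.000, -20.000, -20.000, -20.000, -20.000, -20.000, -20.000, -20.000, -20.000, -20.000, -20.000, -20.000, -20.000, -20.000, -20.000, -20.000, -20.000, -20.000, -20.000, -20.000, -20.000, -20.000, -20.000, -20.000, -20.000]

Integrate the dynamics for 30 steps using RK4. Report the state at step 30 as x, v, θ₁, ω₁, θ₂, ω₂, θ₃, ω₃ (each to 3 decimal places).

apply F[0]=+20.000 → step 1: x=0.003, v=0.322, θ₁=-0.194, ω₁=-0.934, θ₂=0.066, ω₂=0.107, θ₃=0.172, ω₃=0.039
apply F[1]=+20.000 → step 2: x=0.013, v=0.642, θ₁=-0.222, ω₁=-1.854, θ₂=0.069, ω₂=0.206, θ₃=0.174, ω₃=0.071
apply F[2]=-20.000 → step 3: x=0.023, v=0.411, θ₁=-0.257, ω₁=-1.660, θ₂=0.076, ω₂=0.438, θ₃=0.176, ω₃=0.131
apply F[3]=-20.000 → step 4: x=0.029, v=0.189, θ₁=-0.289, ω₁=-1.525, θ₂=0.087, ω₂=0.714, θ₃=0.179, ω₃=0.185
apply F[4]=-20.000 → step 5: x=0.031, v=-0.028, θ₁=-0.319, ω₁=-1.435, θ₂=0.104, ω₂=1.031, θ₃=0.183, ω₃=0.231
apply F[5]=-20.000 → step 6: x=0.028, v=-0.241, θ₁=-0.347, ω₁=-1.376, θ₂=0.129, ω₂=1.389, θ₃=0.188, ω₃=0.265
apply F[6]=-20.000 → step 7: x=0.021, v=-0.453, θ₁=-0.374, ω₁=-1.333, θ₂=0.160, ω₂=1.783, θ₃=0.193, ω₃=0.286
apply F[7]=-20.000 → step 8: x=0.010, v=-0.666, θ₁=-0.400, ω₁=-1.288, θ₂=0.200, ω₂=2.207, θ₃=0.199, ω₃=0.293
apply F[8]=-20.000 → step 9: x=-0.005, v=-0.881, θ₁=-0.425, ω₁=-1.223, θ₂=0.249, ω₂=2.651, θ₃=0.205, ω₃=0.287
apply F[9]=-20.000 → step 10: x=-0.025, v=-1.099, θ₁=-0.449, ω₁=-1.122, θ₂=0.306, ω₂=3.106, θ₃=0.211, ω₃=0.273
apply F[10]=-20.000 → step 11: x=-0.049, v=-1.321, θ₁=-0.470, ω₁=-0.967, θ₂=0.373, ω₂=3.558, θ₃=0.216, ω₃=0.258
apply F[11]=-20.000 → step 12: x=-0.078, v=-1.546, θ₁=-0.487, ω₁=-0.749, θ₂=0.448, ω₂=3.999, θ₃=0.221, ω₃=0.251
apply F[12]=-20.000 → step 13: x=-0.111, v=-1.774, θ₁=-0.499, ω₁=-0.459, θ₂=0.533, ω₂=4.419, θ₃=0.226, ω₃=0.262
apply F[13]=-20.000 → step 14: x=-0.149, v=-2.003, θ₁=-0.505, ω₁=-0.094, θ₂=0.625, ω₂=4.815, θ₃=0.232, ω₃=0.300
apply F[14]=-20.000 → step 15: x=-0.191, v=-2.233, θ₁=-0.502, ω₁=0.348, θ₂=0.725, ω₂=5.181, θ₃=0.238, ω₃=0.373
apply F[15]=-20.000 → step 16: x=-0.238, v=-2.465, θ₁=-0.490, ω₁=0.867, θ₂=0.832, ω₂=5.516, θ₃=0.247, ω₃=0.488
apply F[16]=-20.000 → step 17: x=-0.290, v=-2.700, θ₁=-0.467, ω₁=1.461, θ₂=0.945, ω₂=5.816, θ₃=0.258, ω₃=0.648
apply F[17]=-20.000 → step 18: x=-0.346, v=-2.940, θ₁=-0.431, ω₁=2.132, θ₂=1.064, ω₂=6.074, θ₃=0.273, ω₃=0.853
apply F[18]=-20.000 → step 19: x=-0.408, v=-3.188, θ₁=-0.381, ω₁=2.882, θ₂=1.188, ω₂=6.278, θ₃=0.293, ω₃=1.099
apply F[19]=-20.000 → step 20: x=-0.474, v=-3.447, θ₁=-0.316, ω₁=3.710, θ₂=1.315, ω₂=6.405, θ₃=0.317, ω₃=1.378
apply F[20]=-20.000 → step 21: x=-0.546, v=-3.721, θ₁=-0.232, ω₁=4.614, θ₂=1.444, ω₂=6.421, θ₃=0.348, ω₃=1.674
apply F[21]=-20.000 → step 22: x=-0.623, v=-4.009, θ₁=-0.131, ω₁=5.578, θ₂=1.571, ω₂=6.273, θ₃=0.384, ω₃=1.967
apply F[22]=-20.000 → step 23: x=-0.706, v=-4.303, θ₁=-0.009, ω₁=6.565, θ₂=1.693, ω₂=5.899, θ₃=0.426, ω₃=2.230
apply F[23]=-20.000 → step 24: x=-0.795, v=-4.587, θ₁=0.132, ω₁=7.516, θ₂=1.805, ω₂=5.238, θ₃=0.473, ω₃=2.441
apply F[24]=-20.000 → step 25: x=-0.889, v=-4.835, θ₁=0.291, ω₁=8.364, θ₂=1.900, ω₂=4.265, θ₃=0.523, ω₃=2.592
apply F[25]=-20.000 → step 26: x=-0.988, v=-5.025, θ₁=0.465, ω₁=9.076, θ₂=1.974, ω₂=3.003, θ₃=0.576, ω₃=2.701
apply F[26]=-20.000 → step 27: x=-1.090, v=-5.138, θ₁=0.653, ω₁=9.675, θ₂=2.019, ω₂=1.515, θ₃=0.631, ω₃=2.809
apply F[27]=-20.000 → step 28: x=-1.193, v=-5.167, θ₁=0.852, ω₁=10.237, θ₂=2.033, ω₂=-0.146, θ₃=0.689, ω₃=2.978
apply F[28]=-20.000 → step 29: x=-1.296, v=-5.096, θ₁=1.063, ω₁=10.866, θ₂=2.012, ω₂=-1.975, θ₃=0.752, ω₃=3.295
apply F[29]=-20.000 → step 30: x=-1.396, v=-4.890, θ₁=1.288, ω₁=11.664, θ₂=1.952, ω₂=-4.037, θ₃=0.823, ω₃=3.891

Answer: x=-1.396, v=-4.890, θ₁=1.288, ω₁=11.664, θ₂=1.952, ω₂=-4.037, θ₃=0.823, ω₃=3.891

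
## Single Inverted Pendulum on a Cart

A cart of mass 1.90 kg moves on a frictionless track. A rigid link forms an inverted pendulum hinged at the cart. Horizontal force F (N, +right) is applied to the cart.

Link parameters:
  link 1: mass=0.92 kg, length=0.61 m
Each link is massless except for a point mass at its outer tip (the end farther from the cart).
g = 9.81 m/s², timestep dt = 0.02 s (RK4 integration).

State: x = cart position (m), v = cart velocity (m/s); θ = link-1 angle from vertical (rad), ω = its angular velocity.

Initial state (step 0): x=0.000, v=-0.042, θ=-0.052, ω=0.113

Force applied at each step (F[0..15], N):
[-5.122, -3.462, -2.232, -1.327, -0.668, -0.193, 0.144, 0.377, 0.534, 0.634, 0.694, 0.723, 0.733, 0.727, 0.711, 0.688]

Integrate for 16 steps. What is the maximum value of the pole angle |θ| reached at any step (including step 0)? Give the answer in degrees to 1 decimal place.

Answer: 3.0°

Derivation:
apply F[0]=-5.122 → step 1: x=-0.001, v=-0.091, θ=-0.049, ω=0.177
apply F[1]=-3.462 → step 2: x=-0.003, v=-0.123, θ=-0.045, ω=0.214
apply F[2]=-2.232 → step 3: x=-0.006, v=-0.142, θ=-0.041, ω=0.232
apply F[3]=-1.327 → step 4: x=-0.009, v=-0.153, θ=-0.036, ω=0.237
apply F[4]=-0.668 → step 5: x=-0.012, v=-0.157, θ=-0.031, ω=0.232
apply F[5]=-0.193 → step 6: x=-0.015, v=-0.156, θ=-0.027, ω=0.222
apply F[6]=+0.144 → step 7: x=-0.018, v=-0.152, θ=-0.023, ω=0.207
apply F[7]=+0.377 → step 8: x=-0.021, v=-0.146, θ=-0.019, ω=0.191
apply F[8]=+0.534 → step 9: x=-0.024, v=-0.139, θ=-0.015, ω=0.174
apply F[9]=+0.634 → step 10: x=-0.027, v=-0.131, θ=-0.012, ω=0.157
apply F[10]=+0.694 → step 11: x=-0.029, v=-0.123, θ=-0.009, ω=0.140
apply F[11]=+0.723 → step 12: x=-0.032, v=-0.114, θ=-0.006, ω=0.124
apply F[12]=+0.733 → step 13: x=-0.034, v=-0.106, θ=-0.004, ω=0.109
apply F[13]=+0.727 → step 14: x=-0.036, v=-0.098, θ=-0.002, ω=0.095
apply F[14]=+0.711 → step 15: x=-0.038, v=-0.091, θ=0.000, ω=0.083
apply F[15]=+0.688 → step 16: x=-0.040, v=-0.084, θ=0.002, ω=0.071
Max |angle| over trajectory = 0.052 rad = 3.0°.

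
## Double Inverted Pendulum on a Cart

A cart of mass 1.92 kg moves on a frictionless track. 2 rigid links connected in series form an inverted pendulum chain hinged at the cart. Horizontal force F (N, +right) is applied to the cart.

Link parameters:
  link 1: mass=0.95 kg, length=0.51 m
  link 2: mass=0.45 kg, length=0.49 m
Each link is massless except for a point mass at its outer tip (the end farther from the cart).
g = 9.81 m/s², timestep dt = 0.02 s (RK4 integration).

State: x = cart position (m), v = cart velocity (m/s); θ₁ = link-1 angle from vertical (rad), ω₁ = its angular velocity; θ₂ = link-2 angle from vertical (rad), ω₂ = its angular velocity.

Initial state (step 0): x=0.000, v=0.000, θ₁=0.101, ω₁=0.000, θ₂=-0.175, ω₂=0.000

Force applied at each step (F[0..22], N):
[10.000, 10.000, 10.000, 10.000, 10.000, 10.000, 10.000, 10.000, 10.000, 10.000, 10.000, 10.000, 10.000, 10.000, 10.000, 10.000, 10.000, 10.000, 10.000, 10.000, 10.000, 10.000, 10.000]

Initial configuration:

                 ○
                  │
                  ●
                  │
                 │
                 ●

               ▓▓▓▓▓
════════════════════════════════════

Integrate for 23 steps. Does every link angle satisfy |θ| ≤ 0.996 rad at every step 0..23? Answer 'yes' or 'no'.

apply F[0]=+10.000 → step 1: x=0.001, v=0.090, θ₁=0.100, ω₁=-0.088, θ₂=-0.177, ω₂=-0.162
apply F[1]=+10.000 → step 2: x=0.004, v=0.180, θ₁=0.097, ω₁=-0.178, θ₂=-0.181, ω₂=-0.324
apply F[2]=+10.000 → step 3: x=0.008, v=0.270, θ₁=0.093, ω₁=-0.270, θ₂=-0.190, ω₂=-0.487
apply F[3]=+10.000 → step 4: x=0.014, v=0.362, θ₁=0.087, ω₁=-0.366, θ₂=-0.201, ω₂=-0.651
apply F[4]=+10.000 → step 5: x=0.023, v=0.454, θ₁=0.078, ω₁=-0.467, θ₂=-0.216, ω₂=-0.817
apply F[5]=+10.000 → step 6: x=0.033, v=0.548, θ₁=0.068, ω₁=-0.575, θ₂=-0.234, ω₂=-0.984
apply F[6]=+10.000 → step 7: x=0.045, v=0.644, θ₁=0.055, ω₁=-0.691, θ₂=-0.255, ω₂=-1.153
apply F[7]=+10.000 → step 8: x=0.058, v=0.742, θ₁=0.040, ω₁=-0.817, θ₂=-0.280, ω₂=-1.323
apply F[8]=+10.000 → step 9: x=0.074, v=0.842, θ₁=0.023, ω₁=-0.955, θ₂=-0.308, ω₂=-1.493
apply F[9]=+10.000 → step 10: x=0.092, v=0.945, θ₁=0.002, ω₁=-1.107, θ₂=-0.339, ω₂=-1.661
apply F[10]=+10.000 → step 11: x=0.112, v=1.050, θ₁=-0.022, ω₁=-1.276, θ₂=-0.374, ω₂=-1.828
apply F[11]=+10.000 → step 12: x=0.134, v=1.158, θ₁=-0.049, ω₁=-1.462, θ₂=-0.413, ω₂=-1.990
apply F[12]=+10.000 → step 13: x=0.158, v=1.269, θ₁=-0.080, ω₁=-1.669, θ₂=-0.454, ω₂=-2.144
apply F[13]=+10.000 → step 14: x=0.185, v=1.382, θ₁=-0.116, ω₁=-1.898, θ₂=-0.498, ω₂=-2.287
apply F[14]=+10.000 → step 15: x=0.214, v=1.497, θ₁=-0.157, ω₁=-2.150, θ₂=-0.545, ω₂=-2.415
apply F[15]=+10.000 → step 16: x=0.245, v=1.614, θ₁=-0.202, ω₁=-2.427, θ₂=-0.595, ω₂=-2.523
apply F[16]=+10.000 → step 17: x=0.278, v=1.730, θ₁=-0.254, ω₁=-2.727, θ₂=-0.646, ω₂=-2.607
apply F[17]=+10.000 → step 18: x=0.314, v=1.844, θ₁=-0.311, ω₁=-3.049, θ₂=-0.699, ω₂=-2.663
apply F[18]=+10.000 → step 19: x=0.352, v=1.953, θ₁=-0.376, ω₁=-3.389, θ₂=-0.752, ω₂=-2.685
apply F[19]=+10.000 → step 20: x=0.392, v=2.054, θ₁=-0.447, ω₁=-3.744, θ₂=-0.806, ω₂=-2.674
apply F[20]=+10.000 → step 21: x=0.434, v=2.143, θ₁=-0.526, ω₁=-4.106, θ₂=-0.859, ω₂=-2.629
apply F[21]=+10.000 → step 22: x=0.478, v=2.216, θ₁=-0.611, ω₁=-4.468, θ₂=-0.911, ω₂=-2.556
apply F[22]=+10.000 → step 23: x=0.523, v=2.270, θ₁=-0.704, ω₁=-4.825, θ₂=-0.961, ω₂=-2.463
Max |angle| over trajectory = 0.961 rad; bound = 0.996 → within bound.

Answer: yes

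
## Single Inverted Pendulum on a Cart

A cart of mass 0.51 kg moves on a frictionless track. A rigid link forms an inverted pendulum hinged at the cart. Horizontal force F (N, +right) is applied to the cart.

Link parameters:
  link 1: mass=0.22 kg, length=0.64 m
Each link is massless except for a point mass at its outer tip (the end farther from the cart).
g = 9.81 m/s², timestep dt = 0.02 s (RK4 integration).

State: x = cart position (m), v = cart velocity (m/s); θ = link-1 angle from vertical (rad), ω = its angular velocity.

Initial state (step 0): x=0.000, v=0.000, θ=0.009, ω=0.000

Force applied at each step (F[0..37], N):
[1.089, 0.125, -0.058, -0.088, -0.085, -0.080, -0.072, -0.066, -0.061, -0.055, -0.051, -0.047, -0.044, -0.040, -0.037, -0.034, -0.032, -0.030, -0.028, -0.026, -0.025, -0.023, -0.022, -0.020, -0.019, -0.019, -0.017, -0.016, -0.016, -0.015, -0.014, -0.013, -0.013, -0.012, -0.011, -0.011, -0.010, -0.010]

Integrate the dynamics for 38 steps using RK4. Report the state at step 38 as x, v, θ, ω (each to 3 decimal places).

apply F[0]=+1.089 → step 1: x=0.000, v=0.042, θ=0.008, ω=-0.063
apply F[1]=+0.125 → step 2: x=0.001, v=0.046, θ=0.007, ω=-0.067
apply F[2]=-0.058 → step 3: x=0.002, v=0.043, θ=0.006, ω=-0.061
apply F[3]=-0.088 → step 4: x=0.003, v=0.039, θ=0.005, ω=-0.053
apply F[4]=-0.085 → step 5: x=0.004, v=0.036, θ=0.004, ω=-0.046
apply F[5]=-0.080 → step 6: x=0.004, v=0.032, θ=0.003, ω=-0.040
apply F[6]=-0.072 → step 7: x=0.005, v=0.029, θ=0.002, ω=-0.034
apply F[7]=-0.066 → step 8: x=0.006, v=0.027, θ=0.001, ω=-0.029
apply F[8]=-0.061 → step 9: x=0.006, v=0.024, θ=0.001, ω=-0.025
apply F[9]=-0.055 → step 10: x=0.007, v=0.022, θ=0.000, ω=-0.022
apply F[10]=-0.051 → step 11: x=0.007, v=0.020, θ=0.000, ω=-0.018
apply F[11]=-0.047 → step 12: x=0.007, v=0.018, θ=-0.000, ω=-0.016
apply F[12]=-0.044 → step 13: x=0.008, v=0.016, θ=-0.001, ω=-0.013
apply F[13]=-0.040 → step 14: x=0.008, v=0.015, θ=-0.001, ω=-0.011
apply F[14]=-0.037 → step 15: x=0.008, v=0.014, θ=-0.001, ω=-0.009
apply F[15]=-0.034 → step 16: x=0.009, v=0.012, θ=-0.001, ω=-0.007
apply F[16]=-0.032 → step 17: x=0.009, v=0.011, θ=-0.001, ω=-0.006
apply F[17]=-0.030 → step 18: x=0.009, v=0.010, θ=-0.001, ω=-0.005
apply F[18]=-0.028 → step 19: x=0.009, v=0.009, θ=-0.002, ω=-0.004
apply F[19]=-0.026 → step 20: x=0.009, v=0.008, θ=-0.002, ω=-0.003
apply F[20]=-0.025 → step 21: x=0.010, v=0.007, θ=-0.002, ω=-0.002
apply F[21]=-0.023 → step 22: x=0.010, v=0.007, θ=-0.002, ω=-0.001
apply F[22]=-0.022 → step 23: x=0.010, v=0.006, θ=-0.002, ω=-0.001
apply F[23]=-0.020 → step 24: x=0.010, v=0.005, θ=-0.002, ω=-0.000
apply F[24]=-0.019 → step 25: x=0.010, v=0.005, θ=-0.002, ω=0.000
apply F[25]=-0.019 → step 26: x=0.010, v=0.004, θ=-0.002, ω=0.001
apply F[26]=-0.017 → step 27: x=0.010, v=0.004, θ=-0.002, ω=0.001
apply F[27]=-0.016 → step 28: x=0.010, v=0.003, θ=-0.002, ω=0.001
apply F[28]=-0.016 → step 29: x=0.010, v=0.003, θ=-0.002, ω=0.001
apply F[29]=-0.015 → step 30: x=0.010, v=0.002, θ=-0.002, ω=0.002
apply F[30]=-0.014 → step 31: x=0.010, v=0.002, θ=-0.002, ω=0.002
apply F[31]=-0.013 → step 32: x=0.010, v=0.001, θ=-0.002, ω=0.002
apply F[32]=-0.013 → step 33: x=0.010, v=0.001, θ=-0.002, ω=0.002
apply F[33]=-0.012 → step 34: x=0.010, v=0.001, θ=-0.001, ω=0.002
apply F[34]=-0.011 → step 35: x=0.010, v=0.000, θ=-0.001, ω=0.002
apply F[35]=-0.011 → step 36: x=0.010, v=-0.000, θ=-0.001, ω=0.002
apply F[36]=-0.010 → step 37: x=0.010, v=-0.000, θ=-0.001, ω=0.002
apply F[37]=-0.010 → step 38: x=0.010, v=-0.001, θ=-0.001, ω=0.002

Answer: x=0.010, v=-0.001, θ=-0.001, ω=0.002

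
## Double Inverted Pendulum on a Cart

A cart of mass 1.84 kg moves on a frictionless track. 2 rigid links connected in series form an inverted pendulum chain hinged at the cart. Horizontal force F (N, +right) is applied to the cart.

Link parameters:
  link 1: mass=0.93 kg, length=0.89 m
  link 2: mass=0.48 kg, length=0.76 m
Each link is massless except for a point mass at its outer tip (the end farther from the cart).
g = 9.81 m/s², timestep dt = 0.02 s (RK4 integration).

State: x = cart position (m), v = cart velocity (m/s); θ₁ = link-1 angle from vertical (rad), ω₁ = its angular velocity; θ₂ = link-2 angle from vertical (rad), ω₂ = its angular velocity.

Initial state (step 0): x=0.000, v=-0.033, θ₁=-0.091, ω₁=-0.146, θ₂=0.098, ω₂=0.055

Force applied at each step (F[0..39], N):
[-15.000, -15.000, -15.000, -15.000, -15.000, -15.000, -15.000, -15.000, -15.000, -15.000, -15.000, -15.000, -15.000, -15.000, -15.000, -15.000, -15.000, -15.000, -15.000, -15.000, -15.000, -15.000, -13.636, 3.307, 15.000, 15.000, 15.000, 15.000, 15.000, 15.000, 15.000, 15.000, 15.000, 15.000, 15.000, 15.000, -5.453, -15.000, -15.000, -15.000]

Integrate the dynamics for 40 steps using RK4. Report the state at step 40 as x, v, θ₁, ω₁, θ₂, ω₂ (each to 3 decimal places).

Answer: x=-1.473, v=-0.180, θ₁=2.290, ω₁=5.691, θ₂=1.157, ω₂=5.469

Derivation:
apply F[0]=-15.000 → step 1: x=-0.002, v=-0.182, θ₁=-0.093, ω₁=-0.022, θ₂=0.100, ω₂=0.133
apply F[1]=-15.000 → step 2: x=-0.007, v=-0.330, θ₁=-0.092, ω₁=0.101, θ₂=0.103, ω₂=0.211
apply F[2]=-15.000 → step 3: x=-0.015, v=-0.479, θ₁=-0.089, ω₁=0.225, θ₂=0.108, ω₂=0.291
apply F[3]=-15.000 → step 4: x=-0.026, v=-0.629, θ₁=-0.083, ω₁=0.352, θ₂=0.115, ω₂=0.370
apply F[4]=-15.000 → step 5: x=-0.041, v=-0.780, θ₁=-0.075, ω₁=0.481, θ₂=0.123, ω₂=0.448
apply F[5]=-15.000 → step 6: x=-0.058, v=-0.932, θ₁=-0.064, ω₁=0.616, θ₂=0.133, ω₂=0.525
apply F[6]=-15.000 → step 7: x=-0.078, v=-1.087, θ₁=-0.050, ω₁=0.756, θ₂=0.144, ω₂=0.599
apply F[7]=-15.000 → step 8: x=-0.101, v=-1.244, θ₁=-0.033, ω₁=0.903, θ₂=0.157, ω₂=0.669
apply F[8]=-15.000 → step 9: x=-0.128, v=-1.404, θ₁=-0.014, ω₁=1.059, θ₂=0.171, ω₂=0.735
apply F[9]=-15.000 → step 10: x=-0.157, v=-1.567, θ₁=0.009, ω₁=1.225, θ₂=0.186, ω₂=0.795
apply F[10]=-15.000 → step 11: x=-0.190, v=-1.732, θ₁=0.035, ω₁=1.401, θ₂=0.203, ω₂=0.848
apply F[11]=-15.000 → step 12: x=-0.227, v=-1.901, θ₁=0.065, ω₁=1.589, θ₂=0.220, ω₂=0.894
apply F[12]=-15.000 → step 13: x=-0.266, v=-2.072, θ₁=0.099, ω₁=1.789, θ₂=0.238, ω₂=0.930
apply F[13]=-15.000 → step 14: x=-0.310, v=-2.244, θ₁=0.137, ω₁=2.000, θ₂=0.257, ω₂=0.958
apply F[14]=-15.000 → step 15: x=-0.356, v=-2.417, θ₁=0.179, ω₁=2.221, θ₂=0.277, ω₂=0.976
apply F[15]=-15.000 → step 16: x=-0.406, v=-2.588, θ₁=0.226, ω₁=2.452, θ₂=0.296, ω₂=0.985
apply F[16]=-15.000 → step 17: x=-0.460, v=-2.756, θ₁=0.277, ω₁=2.689, θ₂=0.316, ω₂=0.988
apply F[17]=-15.000 → step 18: x=-0.516, v=-2.918, θ₁=0.333, ω₁=2.928, θ₂=0.336, ω₂=0.988
apply F[18]=-15.000 → step 19: x=-0.576, v=-3.069, θ₁=0.394, ω₁=3.165, θ₂=0.355, ω₂=0.990
apply F[19]=-15.000 → step 20: x=-0.639, v=-3.208, θ₁=0.460, ω₁=3.396, θ₂=0.375, ω₂=0.999
apply F[20]=-15.000 → step 21: x=-0.705, v=-3.332, θ₁=0.530, ω₁=3.615, θ₂=0.395, ω₂=1.023
apply F[21]=-15.000 → step 22: x=-0.772, v=-3.437, θ₁=0.604, ω₁=3.819, θ₂=0.416, ω₂=1.069
apply F[22]=-13.636 → step 23: x=-0.842, v=-3.511, θ₁=0.683, ω₁=3.996, θ₂=0.438, ω₂=1.138
apply F[23]=+3.307 → step 24: x=-0.911, v=-3.429, θ₁=0.763, ω₁=4.057, θ₂=0.462, ω₂=1.187
apply F[24]=+15.000 → step 25: x=-0.978, v=-3.248, θ₁=0.844, ω₁=4.066, θ₂=0.486, ω₂=1.207
apply F[25]=+15.000 → step 26: x=-1.041, v=-3.064, θ₁=0.926, ω₁=4.096, θ₂=0.510, ω₂=1.234
apply F[26]=+15.000 → step 27: x=-1.100, v=-2.876, θ₁=1.008, ω₁=4.145, θ₂=0.535, ω₂=1.267
apply F[27]=+15.000 → step 28: x=-1.156, v=-2.682, θ₁=1.092, ω₁=4.212, θ₂=0.561, ω₂=1.312
apply F[28]=+15.000 → step 29: x=-1.208, v=-2.480, θ₁=1.177, ω₁=4.295, θ₂=0.587, ω₂=1.371
apply F[29]=+15.000 → step 30: x=-1.255, v=-2.269, θ₁=1.264, ω₁=4.396, θ₂=0.616, ω₂=1.449
apply F[30]=+15.000 → step 31: x=-1.298, v=-2.047, θ₁=1.353, ω₁=4.513, θ₂=0.646, ω₂=1.549
apply F[31]=+15.000 → step 32: x=-1.337, v=-1.812, θ₁=1.444, ω₁=4.647, θ₂=0.678, ω₂=1.678
apply F[32]=+15.000 → step 33: x=-1.371, v=-1.562, θ₁=1.539, ω₁=4.799, θ₂=0.713, ω₂=1.840
apply F[33]=+15.000 → step 34: x=-1.399, v=-1.296, θ₁=1.637, ω₁=4.970, θ₂=0.752, ω₂=2.043
apply F[34]=+15.000 → step 35: x=-1.422, v=-1.011, θ₁=1.738, ω₁=5.159, θ₂=0.795, ω₂=2.295
apply F[35]=+15.000 → step 36: x=-1.440, v=-0.707, θ₁=1.843, ω₁=5.369, θ₂=0.844, ω₂=2.607
apply F[36]=-5.453 → step 37: x=-1.452, v=-0.531, θ₁=1.952, ω₁=5.517, θ₂=0.901, ω₂=3.160
apply F[37]=-15.000 → step 38: x=-1.462, v=-0.416, θ₁=2.063, ω₁=5.610, θ₂=0.972, ω₂=3.862
apply F[38]=-15.000 → step 39: x=-1.469, v=-0.297, θ₁=2.176, ω₁=5.674, θ₂=1.056, ω₂=4.632
apply F[39]=-15.000 → step 40: x=-1.473, v=-0.180, θ₁=2.290, ω₁=5.691, θ₂=1.157, ω₂=5.469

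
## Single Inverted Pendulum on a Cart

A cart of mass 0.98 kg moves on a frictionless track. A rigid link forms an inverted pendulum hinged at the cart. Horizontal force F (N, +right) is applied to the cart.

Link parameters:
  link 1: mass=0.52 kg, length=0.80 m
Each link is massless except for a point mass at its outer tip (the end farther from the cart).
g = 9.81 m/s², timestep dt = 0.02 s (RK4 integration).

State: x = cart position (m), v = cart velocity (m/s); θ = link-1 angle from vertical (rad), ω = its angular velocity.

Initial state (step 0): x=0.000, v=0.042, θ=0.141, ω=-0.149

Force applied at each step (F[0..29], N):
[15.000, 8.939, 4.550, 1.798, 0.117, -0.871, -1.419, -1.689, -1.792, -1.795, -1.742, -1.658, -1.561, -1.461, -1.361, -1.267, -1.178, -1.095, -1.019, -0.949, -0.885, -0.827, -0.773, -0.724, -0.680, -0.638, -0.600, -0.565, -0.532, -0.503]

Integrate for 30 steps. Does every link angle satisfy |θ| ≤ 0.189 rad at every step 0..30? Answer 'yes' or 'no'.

Answer: yes

Derivation:
apply F[0]=+15.000 → step 1: x=0.004, v=0.331, θ=0.135, ω=-0.473
apply F[1]=+8.939 → step 2: x=0.012, v=0.499, θ=0.124, ω=-0.650
apply F[2]=+4.550 → step 3: x=0.023, v=0.580, θ=0.110, ω=-0.721
apply F[3]=+1.798 → step 4: x=0.035, v=0.606, θ=0.095, ω=-0.729
apply F[4]=+0.117 → step 5: x=0.047, v=0.600, θ=0.081, ω=-0.699
apply F[5]=-0.871 → step 6: x=0.058, v=0.575, θ=0.068, ω=-0.650
apply F[6]=-1.419 → step 7: x=0.070, v=0.540, θ=0.055, ω=-0.591
apply F[7]=-1.689 → step 8: x=0.080, v=0.500, θ=0.044, ω=-0.530
apply F[8]=-1.792 → step 9: x=0.090, v=0.460, θ=0.034, ω=-0.470
apply F[9]=-1.795 → step 10: x=0.098, v=0.420, θ=0.025, ω=-0.413
apply F[10]=-1.742 → step 11: x=0.106, v=0.382, θ=0.017, ω=-0.360
apply F[11]=-1.658 → step 12: x=0.114, v=0.347, θ=0.011, ω=-0.313
apply F[12]=-1.561 → step 13: x=0.120, v=0.314, θ=0.005, ω=-0.270
apply F[13]=-1.461 → step 14: x=0.126, v=0.284, θ=-0.000, ω=-0.232
apply F[14]=-1.361 → step 15: x=0.132, v=0.257, θ=-0.004, ω=-0.198
apply F[15]=-1.267 → step 16: x=0.137, v=0.232, θ=-0.008, ω=-0.168
apply F[16]=-1.178 → step 17: x=0.141, v=0.209, θ=-0.011, ω=-0.142
apply F[17]=-1.095 → step 18: x=0.145, v=0.188, θ=-0.014, ω=-0.119
apply F[18]=-1.019 → step 19: x=0.149, v=0.168, θ=-0.016, ω=-0.098
apply F[19]=-0.949 → step 20: x=0.152, v=0.151, θ=-0.018, ω=-0.080
apply F[20]=-0.885 → step 21: x=0.155, v=0.135, θ=-0.019, ω=-0.065
apply F[21]=-0.827 → step 22: x=0.157, v=0.120, θ=-0.020, ω=-0.051
apply F[22]=-0.773 → step 23: x=0.159, v=0.106, θ=-0.021, ω=-0.039
apply F[23]=-0.724 → step 24: x=0.161, v=0.094, θ=-0.022, ω=-0.029
apply F[24]=-0.680 → step 25: x=0.163, v=0.082, θ=-0.022, ω=-0.020
apply F[25]=-0.638 → step 26: x=0.165, v=0.071, θ=-0.023, ω=-0.012
apply F[26]=-0.600 → step 27: x=0.166, v=0.061, θ=-0.023, ω=-0.005
apply F[27]=-0.565 → step 28: x=0.167, v=0.052, θ=-0.023, ω=0.001
apply F[28]=-0.532 → step 29: x=0.168, v=0.044, θ=-0.023, ω=0.006
apply F[29]=-0.503 → step 30: x=0.169, v=0.036, θ=-0.023, ω=0.010
Max |angle| over trajectory = 0.141 rad; bound = 0.189 → within bound.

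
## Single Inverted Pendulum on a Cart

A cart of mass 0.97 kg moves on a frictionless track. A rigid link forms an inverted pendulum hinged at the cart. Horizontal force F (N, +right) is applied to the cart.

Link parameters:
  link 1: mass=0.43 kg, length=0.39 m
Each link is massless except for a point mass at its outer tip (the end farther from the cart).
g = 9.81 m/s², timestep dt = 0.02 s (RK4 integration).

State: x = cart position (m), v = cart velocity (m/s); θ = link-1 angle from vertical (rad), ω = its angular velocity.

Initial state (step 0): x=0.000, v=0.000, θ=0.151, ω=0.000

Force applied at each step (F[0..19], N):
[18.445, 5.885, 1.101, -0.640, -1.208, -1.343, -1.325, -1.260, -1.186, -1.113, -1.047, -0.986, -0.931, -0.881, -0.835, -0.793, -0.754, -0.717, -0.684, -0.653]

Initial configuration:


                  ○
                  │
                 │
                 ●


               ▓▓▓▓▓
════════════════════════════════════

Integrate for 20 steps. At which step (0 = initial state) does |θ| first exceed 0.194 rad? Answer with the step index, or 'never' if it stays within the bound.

Answer: never

Derivation:
apply F[0]=+18.445 → step 1: x=0.004, v=0.364, θ=0.143, ω=-0.849
apply F[1]=+5.885 → step 2: x=0.012, v=0.474, θ=0.123, ω=-1.061
apply F[2]=+1.101 → step 3: x=0.022, v=0.487, θ=0.102, ω=-1.038
apply F[3]=-0.640 → step 4: x=0.031, v=0.466, θ=0.083, ω=-0.938
apply F[4]=-1.208 → step 5: x=0.040, v=0.435, θ=0.065, ω=-0.822
apply F[5]=-1.343 → step 6: x=0.049, v=0.403, θ=0.050, ω=-0.710
apply F[6]=-1.325 → step 7: x=0.056, v=0.372, θ=0.037, ω=-0.609
apply F[7]=-1.260 → step 8: x=0.063, v=0.343, θ=0.025, ω=-0.520
apply F[8]=-1.186 → step 9: x=0.070, v=0.317, θ=0.016, ω=-0.442
apply F[9]=-1.113 → step 10: x=0.076, v=0.293, θ=0.008, ω=-0.375
apply F[10]=-1.047 → step 11: x=0.082, v=0.271, θ=0.001, ω=-0.317
apply F[11]=-0.986 → step 12: x=0.087, v=0.251, θ=-0.005, ω=-0.266
apply F[12]=-0.931 → step 13: x=0.092, v=0.232, θ=-0.010, ω=-0.223
apply F[13]=-0.881 → step 14: x=0.096, v=0.215, θ=-0.014, ω=-0.185
apply F[14]=-0.835 → step 15: x=0.100, v=0.199, θ=-0.017, ω=-0.152
apply F[15]=-0.793 → step 16: x=0.104, v=0.185, θ=-0.020, ω=-0.124
apply F[16]=-0.754 → step 17: x=0.108, v=0.171, θ=-0.022, ω=-0.100
apply F[17]=-0.717 → step 18: x=0.111, v=0.158, θ=-0.024, ω=-0.079
apply F[18]=-0.684 → step 19: x=0.114, v=0.146, θ=-0.026, ω=-0.061
apply F[19]=-0.653 → step 20: x=0.117, v=0.135, θ=-0.027, ω=-0.045
max |θ| = 0.151 ≤ 0.194 over all 21 states.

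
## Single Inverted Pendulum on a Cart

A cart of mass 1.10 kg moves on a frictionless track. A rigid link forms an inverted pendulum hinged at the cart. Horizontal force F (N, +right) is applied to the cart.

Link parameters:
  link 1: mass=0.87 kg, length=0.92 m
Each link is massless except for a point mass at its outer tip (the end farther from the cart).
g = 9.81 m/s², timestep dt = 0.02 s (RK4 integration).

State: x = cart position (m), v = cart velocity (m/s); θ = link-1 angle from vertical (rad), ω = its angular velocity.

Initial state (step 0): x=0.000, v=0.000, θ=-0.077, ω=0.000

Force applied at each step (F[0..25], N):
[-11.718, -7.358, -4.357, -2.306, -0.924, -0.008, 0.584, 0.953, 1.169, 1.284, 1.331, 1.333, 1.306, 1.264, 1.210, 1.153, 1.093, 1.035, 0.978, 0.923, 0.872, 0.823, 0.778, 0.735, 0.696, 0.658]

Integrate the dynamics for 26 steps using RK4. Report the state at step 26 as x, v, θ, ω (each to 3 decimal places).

Answer: x=-0.128, v=-0.069, θ=0.019, ω=0.007

Derivation:
apply F[0]=-11.718 → step 1: x=-0.002, v=-0.200, θ=-0.075, ω=0.201
apply F[1]=-7.358 → step 2: x=-0.007, v=-0.322, θ=-0.070, ω=0.318
apply F[2]=-4.357 → step 3: x=-0.014, v=-0.391, θ=-0.063, ω=0.378
apply F[3]=-2.306 → step 4: x=-0.023, v=-0.424, θ=-0.055, ω=0.401
apply F[4]=-0.924 → step 5: x=-0.031, v=-0.433, θ=-0.047, ω=0.400
apply F[5]=-0.008 → step 6: x=-0.040, v=-0.427, θ=-0.039, ω=0.384
apply F[6]=+0.584 → step 7: x=-0.048, v=-0.411, θ=-0.032, ω=0.359
apply F[7]=+0.953 → step 8: x=-0.056, v=-0.389, θ=-0.025, ω=0.329
apply F[8]=+1.169 → step 9: x=-0.064, v=-0.364, θ=-0.019, ω=0.298
apply F[9]=+1.284 → step 10: x=-0.071, v=-0.339, θ=-0.013, ω=0.267
apply F[10]=+1.331 → step 11: x=-0.077, v=-0.313, θ=-0.008, ω=0.237
apply F[11]=+1.333 → step 12: x=-0.083, v=-0.288, θ=-0.004, ω=0.208
apply F[12]=+1.306 → step 13: x=-0.089, v=-0.264, θ=0.000, ω=0.182
apply F[13]=+1.264 → step 14: x=-0.094, v=-0.241, θ=0.004, ω=0.157
apply F[14]=+1.210 → step 15: x=-0.098, v=-0.220, θ=0.007, ω=0.136
apply F[15]=+1.153 → step 16: x=-0.103, v=-0.200, θ=0.009, ω=0.116
apply F[16]=+1.093 → step 17: x=-0.106, v=-0.182, θ=0.011, ω=0.098
apply F[17]=+1.035 → step 18: x=-0.110, v=-0.165, θ=0.013, ω=0.082
apply F[18]=+0.978 → step 19: x=-0.113, v=-0.149, θ=0.015, ω=0.068
apply F[19]=+0.923 → step 20: x=-0.116, v=-0.135, θ=0.016, ω=0.056
apply F[20]=+0.872 → step 21: x=-0.118, v=-0.122, θ=0.017, ω=0.045
apply F[21]=+0.823 → step 22: x=-0.121, v=-0.109, θ=0.018, ω=0.035
apply F[22]=+0.778 → step 23: x=-0.123, v=-0.098, θ=0.018, ω=0.027
apply F[23]=+0.735 → step 24: x=-0.125, v=-0.088, θ=0.019, ω=0.019
apply F[24]=+0.696 → step 25: x=-0.126, v=-0.078, θ=0.019, ω=0.013
apply F[25]=+0.658 → step 26: x=-0.128, v=-0.069, θ=0.019, ω=0.007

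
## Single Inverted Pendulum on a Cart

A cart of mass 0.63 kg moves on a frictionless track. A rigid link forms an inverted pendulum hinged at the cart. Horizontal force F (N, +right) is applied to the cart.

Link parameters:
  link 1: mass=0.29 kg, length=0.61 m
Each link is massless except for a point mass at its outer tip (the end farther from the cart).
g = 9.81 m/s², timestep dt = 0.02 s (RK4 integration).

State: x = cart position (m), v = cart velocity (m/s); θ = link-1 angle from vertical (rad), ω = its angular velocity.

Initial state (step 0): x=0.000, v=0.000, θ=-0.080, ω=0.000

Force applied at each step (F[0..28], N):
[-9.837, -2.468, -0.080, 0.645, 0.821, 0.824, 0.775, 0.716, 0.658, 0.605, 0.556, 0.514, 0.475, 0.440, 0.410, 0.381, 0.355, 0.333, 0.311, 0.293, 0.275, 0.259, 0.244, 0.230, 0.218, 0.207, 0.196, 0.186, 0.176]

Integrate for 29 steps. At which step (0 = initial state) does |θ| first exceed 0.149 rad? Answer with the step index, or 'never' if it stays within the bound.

apply F[0]=-9.837 → step 1: x=-0.003, v=-0.304, θ=-0.075, ω=0.472
apply F[1]=-2.468 → step 2: x=-0.010, v=-0.376, θ=-0.065, ω=0.567
apply F[2]=-0.080 → step 3: x=-0.017, v=-0.374, θ=-0.054, ω=0.544
apply F[3]=+0.645 → step 4: x=-0.025, v=-0.349, θ=-0.043, ω=0.488
apply F[4]=+0.821 → step 5: x=-0.031, v=-0.319, θ=-0.034, ω=0.427
apply F[5]=+0.824 → step 6: x=-0.037, v=-0.291, θ=-0.026, ω=0.370
apply F[6]=+0.775 → step 7: x=-0.043, v=-0.264, θ=-0.019, ω=0.319
apply F[7]=+0.716 → step 8: x=-0.048, v=-0.240, θ=-0.014, ω=0.274
apply F[8]=+0.658 → step 9: x=-0.053, v=-0.218, θ=-0.008, ω=0.235
apply F[9]=+0.605 → step 10: x=-0.057, v=-0.198, θ=-0.004, ω=0.200
apply F[10]=+0.556 → step 11: x=-0.060, v=-0.180, θ=-0.000, ω=0.170
apply F[11]=+0.514 → step 12: x=-0.064, v=-0.164, θ=0.003, ω=0.144
apply F[12]=+0.475 → step 13: x=-0.067, v=-0.149, θ=0.005, ω=0.121
apply F[13]=+0.440 → step 14: x=-0.070, v=-0.136, θ=0.008, ω=0.101
apply F[14]=+0.410 → step 15: x=-0.072, v=-0.124, θ=0.009, ω=0.084
apply F[15]=+0.381 → step 16: x=-0.075, v=-0.113, θ=0.011, ω=0.069
apply F[16]=+0.355 → step 17: x=-0.077, v=-0.102, θ=0.012, ω=0.056
apply F[17]=+0.333 → step 18: x=-0.079, v=-0.093, θ=0.013, ω=0.045
apply F[18]=+0.311 → step 19: x=-0.081, v=-0.084, θ=0.014, ω=0.035
apply F[19]=+0.293 → step 20: x=-0.082, v=-0.076, θ=0.015, ω=0.026
apply F[20]=+0.275 → step 21: x=-0.084, v=-0.069, θ=0.015, ω=0.019
apply F[21]=+0.259 → step 22: x=-0.085, v=-0.062, θ=0.015, ω=0.013
apply F[22]=+0.244 → step 23: x=-0.086, v=-0.056, θ=0.016, ω=0.007
apply F[23]=+0.230 → step 24: x=-0.087, v=-0.050, θ=0.016, ω=0.003
apply F[24]=+0.218 → step 25: x=-0.088, v=-0.044, θ=0.016, ω=-0.001
apply F[25]=+0.207 → step 26: x=-0.089, v=-0.039, θ=0.016, ω=-0.005
apply F[26]=+0.196 → step 27: x=-0.090, v=-0.034, θ=0.016, ω=-0.008
apply F[27]=+0.186 → step 28: x=-0.090, v=-0.030, θ=0.015, ω=-0.010
apply F[28]=+0.176 → step 29: x=-0.091, v=-0.026, θ=0.015, ω=-0.012
max |θ| = 0.080 ≤ 0.149 over all 30 states.

Answer: never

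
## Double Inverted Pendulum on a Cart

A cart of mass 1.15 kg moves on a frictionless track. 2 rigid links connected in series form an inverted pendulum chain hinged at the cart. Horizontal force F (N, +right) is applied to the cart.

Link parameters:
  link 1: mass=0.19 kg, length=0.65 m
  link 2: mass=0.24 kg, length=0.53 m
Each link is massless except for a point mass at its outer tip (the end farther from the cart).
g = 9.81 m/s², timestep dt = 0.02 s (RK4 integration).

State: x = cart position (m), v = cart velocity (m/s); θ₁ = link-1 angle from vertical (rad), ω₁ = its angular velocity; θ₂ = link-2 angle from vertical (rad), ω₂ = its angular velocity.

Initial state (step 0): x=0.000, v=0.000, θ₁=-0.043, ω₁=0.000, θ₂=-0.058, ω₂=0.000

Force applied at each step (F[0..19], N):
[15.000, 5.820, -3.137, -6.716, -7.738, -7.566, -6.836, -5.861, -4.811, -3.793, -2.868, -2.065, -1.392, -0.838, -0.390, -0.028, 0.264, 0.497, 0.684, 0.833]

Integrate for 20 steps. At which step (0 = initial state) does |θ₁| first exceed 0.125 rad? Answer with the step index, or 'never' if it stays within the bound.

Answer: never

Derivation:
apply F[0]=+15.000 → step 1: x=0.003, v=0.264, θ₁=-0.047, ω₁=-0.414, θ₂=-0.058, ω₂=-0.011
apply F[1]=+5.820 → step 2: x=0.009, v=0.369, θ₁=-0.057, ω₁=-0.589, θ₂=-0.058, ω₂=-0.016
apply F[2]=-3.137 → step 3: x=0.016, v=0.319, θ₁=-0.068, ω₁=-0.532, θ₂=-0.059, ω₂=-0.012
apply F[3]=-6.716 → step 4: x=0.021, v=0.207, θ₁=-0.078, ω₁=-0.389, θ₂=-0.059, ω₂=0.000
apply F[4]=-7.738 → step 5: x=0.024, v=0.079, θ₁=-0.084, ω₁=-0.226, θ₂=-0.059, ω₂=0.019
apply F[5]=-7.566 → step 6: x=0.024, v=-0.046, θ₁=-0.087, ω₁=-0.071, θ₂=-0.058, ω₂=0.043
apply F[6]=-6.836 → step 7: x=0.022, v=-0.158, θ₁=-0.087, ω₁=0.064, θ₂=-0.057, ω₂=0.069
apply F[7]=-5.861 → step 8: x=0.018, v=-0.254, θ₁=-0.084, ω₁=0.172, θ₂=-0.055, ω₂=0.095
apply F[8]=-4.811 → step 9: x=0.012, v=-0.331, θ₁=-0.080, ω₁=0.255, θ₂=-0.053, ω₂=0.119
apply F[9]=-3.793 → step 10: x=0.005, v=-0.391, θ₁=-0.074, ω₁=0.315, θ₂=-0.051, ω₂=0.140
apply F[10]=-2.868 → step 11: x=-0.003, v=-0.436, θ₁=-0.068, ω₁=0.353, θ₂=-0.048, ω₂=0.159
apply F[11]=-2.065 → step 12: x=-0.012, v=-0.467, θ₁=-0.060, ω₁=0.375, θ₂=-0.044, ω₂=0.174
apply F[12]=-1.392 → step 13: x=-0.022, v=-0.487, θ₁=-0.053, ω₁=0.383, θ₂=-0.041, ω₂=0.186
apply F[13]=-0.838 → step 14: x=-0.032, v=-0.498, θ₁=-0.045, ω₁=0.381, θ₂=-0.037, ω₂=0.195
apply F[14]=-0.390 → step 15: x=-0.042, v=-0.502, θ₁=-0.038, ω₁=0.372, θ₂=-0.033, ω₂=0.200
apply F[15]=-0.028 → step 16: x=-0.052, v=-0.500, θ₁=-0.030, ω₁=0.358, θ₂=-0.029, ω₂=0.203
apply F[16]=+0.264 → step 17: x=-0.062, v=-0.494, θ₁=-0.023, ω₁=0.339, θ₂=-0.025, ω₂=0.203
apply F[17]=+0.497 → step 18: x=-0.071, v=-0.483, θ₁=-0.017, ω₁=0.319, θ₂=-0.021, ω₂=0.201
apply F[18]=+0.684 → step 19: x=-0.081, v=-0.471, θ₁=-0.011, ω₁=0.296, θ₂=-0.017, ω₂=0.197
apply F[19]=+0.833 → step 20: x=-0.090, v=-0.455, θ₁=-0.005, ω₁=0.274, θ₂=-0.013, ω₂=0.191
max |θ₁| = 0.087 ≤ 0.125 over all 21 states.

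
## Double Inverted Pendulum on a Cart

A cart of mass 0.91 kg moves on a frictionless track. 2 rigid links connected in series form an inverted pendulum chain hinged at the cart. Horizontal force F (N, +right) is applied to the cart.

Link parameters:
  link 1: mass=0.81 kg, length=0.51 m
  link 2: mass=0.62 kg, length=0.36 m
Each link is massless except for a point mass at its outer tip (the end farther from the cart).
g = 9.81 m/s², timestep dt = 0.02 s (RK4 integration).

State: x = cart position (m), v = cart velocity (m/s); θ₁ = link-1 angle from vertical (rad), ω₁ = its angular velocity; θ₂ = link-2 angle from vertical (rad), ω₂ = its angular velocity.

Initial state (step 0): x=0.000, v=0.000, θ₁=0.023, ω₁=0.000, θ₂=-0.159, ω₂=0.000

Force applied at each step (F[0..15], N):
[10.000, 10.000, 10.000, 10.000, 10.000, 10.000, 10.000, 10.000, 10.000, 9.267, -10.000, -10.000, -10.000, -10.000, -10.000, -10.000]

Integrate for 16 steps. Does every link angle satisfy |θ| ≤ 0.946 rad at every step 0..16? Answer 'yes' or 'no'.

apply F[0]=+10.000 → step 1: x=0.002, v=0.213, θ₁=0.019, ω₁=-0.357, θ₂=-0.161, ω₂=-0.173
apply F[1]=+10.000 → step 2: x=0.009, v=0.428, θ₁=0.009, ω₁=-0.724, θ₂=-0.166, ω₂=-0.339
apply F[2]=+10.000 → step 3: x=0.019, v=0.648, θ₁=-0.010, ω₁=-1.109, θ₂=-0.174, ω₂=-0.491
apply F[3]=+10.000 → step 4: x=0.035, v=0.874, θ₁=-0.036, ω₁=-1.521, θ₂=-0.185, ω₂=-0.621
apply F[4]=+10.000 → step 5: x=0.054, v=1.106, θ₁=-0.071, ω₁=-1.965, θ₂=-0.199, ω₂=-0.723
apply F[5]=+10.000 → step 6: x=0.079, v=1.343, θ₁=-0.115, ω₁=-2.442, θ₂=-0.214, ω₂=-0.791
apply F[6]=+10.000 → step 7: x=0.108, v=1.581, θ₁=-0.169, ω₁=-2.948, θ₂=-0.230, ω₂=-0.825
apply F[7]=+10.000 → step 8: x=0.142, v=1.812, θ₁=-0.233, ω₁=-3.467, θ₂=-0.247, ω₂=-0.833
apply F[8]=+10.000 → step 9: x=0.180, v=2.027, θ₁=-0.307, ω₁=-3.974, θ₂=-0.264, ω₂=-0.835
apply F[9]=+9.267 → step 10: x=0.223, v=2.200, θ₁=-0.391, ω₁=-4.417, θ₂=-0.280, ω₂=-0.858
apply F[10]=-10.000 → step 11: x=0.265, v=2.019, θ₁=-0.478, ω₁=-4.270, θ₂=-0.297, ω₂=-0.815
apply F[11]=-10.000 → step 12: x=0.304, v=1.851, θ₁=-0.562, ω₁=-4.196, θ₂=-0.313, ω₂=-0.745
apply F[12]=-10.000 → step 13: x=0.339, v=1.692, θ₁=-0.646, ω₁=-4.184, θ₂=-0.327, ω₂=-0.652
apply F[13]=-10.000 → step 14: x=0.371, v=1.536, θ₁=-0.730, ω₁=-4.222, θ₂=-0.339, ω₂=-0.544
apply F[14]=-10.000 → step 15: x=0.400, v=1.379, θ₁=-0.815, ω₁=-4.302, θ₂=-0.349, ω₂=-0.428
apply F[15]=-10.000 → step 16: x=0.426, v=1.216, θ₁=-0.902, ω₁=-4.415, θ₂=-0.356, ω₂=-0.313
Max |angle| over trajectory = 0.902 rad; bound = 0.946 → within bound.

Answer: yes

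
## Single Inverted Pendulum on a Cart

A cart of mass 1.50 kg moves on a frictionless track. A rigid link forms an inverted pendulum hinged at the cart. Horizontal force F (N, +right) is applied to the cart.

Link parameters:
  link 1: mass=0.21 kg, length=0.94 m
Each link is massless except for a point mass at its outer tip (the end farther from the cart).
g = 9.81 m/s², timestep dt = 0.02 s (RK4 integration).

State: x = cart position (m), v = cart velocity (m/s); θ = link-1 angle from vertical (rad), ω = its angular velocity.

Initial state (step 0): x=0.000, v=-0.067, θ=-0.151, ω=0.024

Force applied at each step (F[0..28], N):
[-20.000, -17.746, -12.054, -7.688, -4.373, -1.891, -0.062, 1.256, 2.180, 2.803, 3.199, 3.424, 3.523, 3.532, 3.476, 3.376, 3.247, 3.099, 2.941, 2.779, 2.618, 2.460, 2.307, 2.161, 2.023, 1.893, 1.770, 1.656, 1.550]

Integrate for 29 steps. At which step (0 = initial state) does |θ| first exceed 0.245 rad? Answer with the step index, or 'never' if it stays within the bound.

Answer: never

Derivation:
apply F[0]=-20.000 → step 1: x=-0.004, v=-0.329, θ=-0.148, ω=0.268
apply F[1]=-17.746 → step 2: x=-0.013, v=-0.561, θ=-0.141, ω=0.482
apply F[2]=-12.054 → step 3: x=-0.026, v=-0.718, θ=-0.130, ω=0.620
apply F[3]=-7.688 → step 4: x=-0.041, v=-0.817, θ=-0.116, ω=0.698
apply F[4]=-4.373 → step 5: x=-0.058, v=-0.872, θ=-0.102, ω=0.734
apply F[5]=-1.891 → step 6: x=-0.076, v=-0.895, θ=-0.087, ω=0.739
apply F[6]=-0.062 → step 7: x=-0.093, v=-0.894, θ=-0.073, ω=0.721
apply F[7]=+1.256 → step 8: x=-0.111, v=-0.875, θ=-0.059, ω=0.687
apply F[8]=+2.180 → step 9: x=-0.128, v=-0.845, θ=-0.045, ω=0.644
apply F[9]=+2.803 → step 10: x=-0.145, v=-0.806, θ=-0.033, ω=0.595
apply F[10]=+3.199 → step 11: x=-0.161, v=-0.763, θ=-0.022, ω=0.543
apply F[11]=+3.424 → step 12: x=-0.175, v=-0.717, θ=-0.011, ω=0.491
apply F[12]=+3.523 → step 13: x=-0.189, v=-0.670, θ=-0.002, ω=0.439
apply F[13]=+3.532 → step 14: x=-0.202, v=-0.623, θ=0.006, ω=0.390
apply F[14]=+3.476 → step 15: x=-0.214, v=-0.577, θ=0.014, ω=0.343
apply F[15]=+3.376 → step 16: x=-0.225, v=-0.532, θ=0.020, ω=0.299
apply F[16]=+3.247 → step 17: x=-0.235, v=-0.489, θ=0.026, ω=0.259
apply F[17]=+3.099 → step 18: x=-0.245, v=-0.449, θ=0.030, ω=0.221
apply F[18]=+2.941 → step 19: x=-0.253, v=-0.411, θ=0.035, ω=0.187
apply F[19]=+2.779 → step 20: x=-0.261, v=-0.374, θ=0.038, ω=0.157
apply F[20]=+2.618 → step 21: x=-0.268, v=-0.341, θ=0.041, ω=0.129
apply F[21]=+2.460 → step 22: x=-0.275, v=-0.309, θ=0.043, ω=0.104
apply F[22]=+2.307 → step 23: x=-0.281, v=-0.279, θ=0.045, ω=0.082
apply F[23]=+2.161 → step 24: x=-0.286, v=-0.252, θ=0.046, ω=0.062
apply F[24]=+2.023 → step 25: x=-0.291, v=-0.226, θ=0.048, ω=0.045
apply F[25]=+1.893 → step 26: x=-0.295, v=-0.202, θ=0.048, ω=0.029
apply F[26]=+1.770 → step 27: x=-0.299, v=-0.180, θ=0.049, ω=0.016
apply F[27]=+1.656 → step 28: x=-0.302, v=-0.159, θ=0.049, ω=0.004
apply F[28]=+1.550 → step 29: x=-0.305, v=-0.140, θ=0.049, ω=-0.007
max |θ| = 0.151 ≤ 0.245 over all 30 states.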